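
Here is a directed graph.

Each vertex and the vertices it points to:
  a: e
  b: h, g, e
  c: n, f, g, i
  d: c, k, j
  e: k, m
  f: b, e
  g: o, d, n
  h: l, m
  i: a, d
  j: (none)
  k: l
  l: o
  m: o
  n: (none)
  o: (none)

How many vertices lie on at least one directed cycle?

6

A vertex is on a directed cycle iff it belongs to a strongly connected component of size ≥ 2 (or has a self-loop).
The vertices on cycles are {b, c, d, f, g, i} — 6 in total.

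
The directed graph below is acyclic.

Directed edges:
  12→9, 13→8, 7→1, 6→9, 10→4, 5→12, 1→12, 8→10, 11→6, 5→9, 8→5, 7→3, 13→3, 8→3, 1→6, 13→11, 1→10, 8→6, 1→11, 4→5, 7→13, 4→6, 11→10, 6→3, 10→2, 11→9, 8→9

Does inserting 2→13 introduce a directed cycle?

Yes

Adding 2→13 creates a cycle iff 13 can already reach 2.
Path from 13: 13 → 8 → 10 → 2.
So 13 → … → 2 → 13 is a cycle.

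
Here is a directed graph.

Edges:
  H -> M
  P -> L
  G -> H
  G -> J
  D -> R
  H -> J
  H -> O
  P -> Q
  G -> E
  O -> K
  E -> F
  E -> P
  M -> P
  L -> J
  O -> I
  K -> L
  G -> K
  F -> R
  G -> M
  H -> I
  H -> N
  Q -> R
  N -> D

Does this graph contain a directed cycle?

No

DFS with white/gray/black marking, starting from E:
E gray
  P gray
    L gray
      J gray
      J black
    L black
    Q gray
      R gray
      R black
    Q black
  P black
  F gray
    F→R: R black — skip
  F black
E black
D gray
  D→R: R black — skip
D black
G gray
  H gray
    O gray
      K gray
        K→L: L black — skip
      K black
      I gray
      I black
    O black
    M gray
      M→P: P black — skip
    M black
    H→I: I black — skip
    H→J: J black — skip
    N gray
      N→D: D black — skip
    N black
  H black
  G→M: M black — skip
  G→E: E black — skip
  G→K: K black — skip
  G→J: J black — skip
G black
Every edge goes to a white or black vertex — no back edge, so the graph is acyclic.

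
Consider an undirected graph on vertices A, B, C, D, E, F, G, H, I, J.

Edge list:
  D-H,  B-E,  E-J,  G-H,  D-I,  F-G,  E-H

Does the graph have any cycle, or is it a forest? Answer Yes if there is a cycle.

No

DFS, tracking each vertex's parent; an edge to a visited non-parent vertex closes a cycle.
Start from B:
visit B (parent –)
  visit E (parent B)
    E–B: parent, skip
    visit H (parent E)
      visit D (parent H)
        visit I (parent D)
          I–D: parent, skip
        D–H: parent, skip
      H–E: parent, skip
      visit G (parent H)
        visit F (parent G)
          F–G: parent, skip
        G–H: parent, skip
    visit J (parent E)
      J–E: parent, skip
visit A (parent –)
visit C (parent –)
No non-parent visited neighbor found — the graph is a forest.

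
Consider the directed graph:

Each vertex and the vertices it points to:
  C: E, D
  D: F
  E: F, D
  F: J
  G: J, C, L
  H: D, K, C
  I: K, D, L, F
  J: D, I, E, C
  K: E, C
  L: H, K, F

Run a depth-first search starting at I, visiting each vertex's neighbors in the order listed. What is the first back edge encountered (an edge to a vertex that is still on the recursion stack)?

D→F

DFS from I (visiting each vertex's neighbors in the order listed); mark gray on enter, black on exit:
I gray
  K gray
    E gray
      F gray
        J gray
          D gray
            D→F: F is gray → back edge
First back edge: D → F.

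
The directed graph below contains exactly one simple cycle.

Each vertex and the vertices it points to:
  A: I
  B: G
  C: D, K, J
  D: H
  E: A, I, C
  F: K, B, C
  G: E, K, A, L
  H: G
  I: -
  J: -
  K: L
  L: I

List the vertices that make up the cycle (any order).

C, D, E, G, H

DFS with gray/black marking from C:
C gray
  D gray
    H gray
      G gray
        E gray
          A gray
            I gray
            I black
          A black
          E→I: I black — skip
          E→C: C is gray → back edge
Back edge closes the cycle C → D → H → G → E → C; its vertices are {C, D, E, G, H}.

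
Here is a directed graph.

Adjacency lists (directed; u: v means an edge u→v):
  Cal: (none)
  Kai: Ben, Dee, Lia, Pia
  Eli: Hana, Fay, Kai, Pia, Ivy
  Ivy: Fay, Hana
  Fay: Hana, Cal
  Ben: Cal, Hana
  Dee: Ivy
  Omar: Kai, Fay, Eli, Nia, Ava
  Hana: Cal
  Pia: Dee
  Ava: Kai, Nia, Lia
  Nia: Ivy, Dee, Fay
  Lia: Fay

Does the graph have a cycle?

No

DFS with white/gray/black marking, starting from Ava:
Ava gray
  Kai gray
    Ben gray
      Cal gray
      Cal black
      Hana gray
        Hana→Cal: Cal black — skip
      Hana black
    Ben black
    Dee gray
      Ivy gray
        Fay gray
          Fay→Hana: Hana black — skip
          Fay→Cal: Cal black — skip
        Fay black
        Ivy→Hana: Hana black — skip
      Ivy black
    Dee black
    Lia gray
      Lia→Fay: Fay black — skip
    Lia black
    Pia gray
      Pia→Dee: Dee black — skip
    Pia black
  Kai black
  Nia gray
    Nia→Ivy: Ivy black — skip
    Nia→Dee: Dee black — skip
    Nia→Fay: Fay black — skip
  Nia black
  Ava→Lia: Lia black — skip
Ava black
Eli gray
  Eli→Hana: Hana black — skip
  Eli→Fay: Fay black — skip
  Eli→Kai: Kai black — skip
  Eli→Pia: Pia black — skip
  Eli→Ivy: Ivy black — skip
Eli black
Omar gray
  Omar→Kai: Kai black — skip
  Omar→Fay: Fay black — skip
  Omar→Eli: Eli black — skip
  Omar→Nia: Nia black — skip
  Omar→Ava: Ava black — skip
Omar black
Every edge goes to a white or black vertex — no back edge, so the graph is acyclic.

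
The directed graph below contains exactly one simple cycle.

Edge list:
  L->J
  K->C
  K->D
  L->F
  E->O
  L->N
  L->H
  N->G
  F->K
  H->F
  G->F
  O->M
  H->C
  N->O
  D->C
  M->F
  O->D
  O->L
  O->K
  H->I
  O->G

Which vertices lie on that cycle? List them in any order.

DFS with gray/black marking from O:
O gray
  M gray
    F gray
      K gray
        D gray
          C gray
          C black
        D black
        K→C: C black — skip
      K black
    F black
  M black
  O→D: D black — skip
  L gray
    J gray
    J black
    L→F: F black — skip
    N gray
      N→O: O is gray → back edge
Back edge closes the cycle O → L → N → O; its vertices are {L, N, O}.

L, N, O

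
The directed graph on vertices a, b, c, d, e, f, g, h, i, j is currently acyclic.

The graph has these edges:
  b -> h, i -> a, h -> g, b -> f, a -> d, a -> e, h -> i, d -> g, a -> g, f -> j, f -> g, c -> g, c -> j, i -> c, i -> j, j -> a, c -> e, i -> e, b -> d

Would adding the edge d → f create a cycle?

Adding d→f creates a cycle iff f can already reach d.
Path from f: f → j → a → d.
So f → … → d → f is a cycle.

Yes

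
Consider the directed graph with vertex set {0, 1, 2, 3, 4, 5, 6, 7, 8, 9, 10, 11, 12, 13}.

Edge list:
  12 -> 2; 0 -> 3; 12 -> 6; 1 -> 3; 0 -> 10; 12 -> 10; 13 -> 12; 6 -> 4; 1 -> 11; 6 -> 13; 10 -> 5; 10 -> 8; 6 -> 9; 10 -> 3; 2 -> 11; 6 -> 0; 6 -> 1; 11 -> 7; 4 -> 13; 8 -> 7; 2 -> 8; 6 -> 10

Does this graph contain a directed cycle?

Yes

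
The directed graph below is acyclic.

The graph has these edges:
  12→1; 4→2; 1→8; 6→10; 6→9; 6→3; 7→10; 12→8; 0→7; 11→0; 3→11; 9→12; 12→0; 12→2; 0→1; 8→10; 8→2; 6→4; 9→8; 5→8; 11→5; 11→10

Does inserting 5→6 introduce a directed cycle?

Adding 5→6 creates a cycle iff 6 can already reach 5.
Path from 6: 6 → 3 → 11 → 5.
So 6 → … → 5 → 6 is a cycle.

Yes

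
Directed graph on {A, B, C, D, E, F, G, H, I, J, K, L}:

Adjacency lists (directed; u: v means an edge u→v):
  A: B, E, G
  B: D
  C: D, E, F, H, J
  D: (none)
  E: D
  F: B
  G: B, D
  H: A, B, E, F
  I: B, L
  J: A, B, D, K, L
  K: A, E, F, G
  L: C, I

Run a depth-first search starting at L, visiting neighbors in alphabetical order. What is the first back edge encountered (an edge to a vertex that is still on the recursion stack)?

DFS from L (visiting neighbors in alphabetical order); mark gray on enter, black on exit:
L gray
  C gray
    D gray
    D black
    E gray
      E→D: D black — skip
    E black
    F gray
      B gray
        B→D: D black — skip
      B black
    F black
    H gray
      A gray
        A→B: B black — skip
        A→E: E black — skip
        G gray
          G→B: B black — skip
          G→D: D black — skip
        G black
      A black
      H→B: B black — skip
      H→E: E black — skip
      H→F: F black — skip
    H black
    J gray
      J→A: A black — skip
      J→B: B black — skip
      J→D: D black — skip
      K gray
        K→A: A black — skip
        K→E: E black — skip
        K→F: F black — skip
        K→G: G black — skip
      K black
      J→L: L is gray → back edge
First back edge: J → L.

J->L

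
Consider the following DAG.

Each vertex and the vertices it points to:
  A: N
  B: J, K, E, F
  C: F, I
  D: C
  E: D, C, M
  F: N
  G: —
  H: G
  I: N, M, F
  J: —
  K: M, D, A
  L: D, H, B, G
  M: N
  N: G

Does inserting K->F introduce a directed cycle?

Adding K→F creates a cycle iff F can already reach K.
Explore from F: no path reaches K. The graph stays acyclic.

No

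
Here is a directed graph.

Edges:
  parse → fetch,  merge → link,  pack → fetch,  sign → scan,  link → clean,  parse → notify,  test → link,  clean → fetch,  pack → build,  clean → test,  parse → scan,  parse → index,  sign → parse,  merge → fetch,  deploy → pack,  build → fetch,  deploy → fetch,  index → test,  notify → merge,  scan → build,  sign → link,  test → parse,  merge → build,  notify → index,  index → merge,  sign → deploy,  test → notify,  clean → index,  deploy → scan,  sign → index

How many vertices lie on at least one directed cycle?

7

A vertex is on a directed cycle iff it belongs to a strongly connected component of size ≥ 2 (or has a self-loop).
The vertices on cycles are {link, test, clean, index, merge, parse, notify} — 7 in total.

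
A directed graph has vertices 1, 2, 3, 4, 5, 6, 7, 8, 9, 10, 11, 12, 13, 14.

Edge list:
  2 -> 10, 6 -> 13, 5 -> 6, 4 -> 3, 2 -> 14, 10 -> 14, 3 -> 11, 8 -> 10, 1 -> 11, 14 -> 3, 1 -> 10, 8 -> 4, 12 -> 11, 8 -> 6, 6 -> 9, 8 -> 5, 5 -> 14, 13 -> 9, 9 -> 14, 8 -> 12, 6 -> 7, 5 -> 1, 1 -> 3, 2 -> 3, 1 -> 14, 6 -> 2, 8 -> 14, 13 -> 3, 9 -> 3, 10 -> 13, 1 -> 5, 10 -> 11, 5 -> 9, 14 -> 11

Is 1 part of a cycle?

1 is on a cycle iff 1 can reach itself via ≥1 edge.
1 → 5 → 1 — yes.

Yes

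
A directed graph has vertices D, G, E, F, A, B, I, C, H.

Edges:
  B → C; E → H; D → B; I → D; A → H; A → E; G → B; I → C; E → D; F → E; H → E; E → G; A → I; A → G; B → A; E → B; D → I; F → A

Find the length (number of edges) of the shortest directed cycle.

For each vertex v, BFS finds the shortest path from v back to v.
The shortest such closed walk is I → D → I, length 2.

2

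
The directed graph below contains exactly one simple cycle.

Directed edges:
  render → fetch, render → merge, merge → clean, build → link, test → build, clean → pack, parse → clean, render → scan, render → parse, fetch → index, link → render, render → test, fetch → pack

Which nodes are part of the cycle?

link, test, build, render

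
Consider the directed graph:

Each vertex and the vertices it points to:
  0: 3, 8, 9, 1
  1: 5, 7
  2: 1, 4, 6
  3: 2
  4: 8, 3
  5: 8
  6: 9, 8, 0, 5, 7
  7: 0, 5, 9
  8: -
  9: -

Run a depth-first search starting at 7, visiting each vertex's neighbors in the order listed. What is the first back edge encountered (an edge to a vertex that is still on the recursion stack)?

DFS from 7 (visiting each vertex's neighbors in the order listed); mark gray on enter, black on exit:
7 gray
  0 gray
    3 gray
      2 gray
        1 gray
          5 gray
            8 gray
            8 black
          5 black
          1→7: 7 is gray → back edge
First back edge: 1 → 7.

1→7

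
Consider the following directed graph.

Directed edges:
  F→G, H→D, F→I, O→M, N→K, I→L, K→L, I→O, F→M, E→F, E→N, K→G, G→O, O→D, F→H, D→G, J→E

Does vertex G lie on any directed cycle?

Yes

G is on a cycle iff G can reach itself via ≥1 edge.
G → O → D → G — yes.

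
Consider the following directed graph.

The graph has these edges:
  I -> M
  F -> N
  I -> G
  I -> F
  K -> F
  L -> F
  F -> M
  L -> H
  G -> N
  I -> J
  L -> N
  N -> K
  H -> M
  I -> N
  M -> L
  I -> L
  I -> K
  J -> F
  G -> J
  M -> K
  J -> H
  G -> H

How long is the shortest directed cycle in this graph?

For each vertex v, BFS finds the shortest path from v back to v.
The shortest such closed walk is L → F → M → L, length 3.

3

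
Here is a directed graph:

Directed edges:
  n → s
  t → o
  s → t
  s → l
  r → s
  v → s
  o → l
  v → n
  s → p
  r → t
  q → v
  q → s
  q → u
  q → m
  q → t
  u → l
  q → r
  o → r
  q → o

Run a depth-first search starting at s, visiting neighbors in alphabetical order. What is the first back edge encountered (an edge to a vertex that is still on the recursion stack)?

r→s

DFS from s (visiting neighbors in alphabetical order); mark gray on enter, black on exit:
s gray
  l gray
  l black
  p gray
  p black
  t gray
    o gray
      o→l: l black — skip
      r gray
        r→s: s is gray → back edge
First back edge: r → s.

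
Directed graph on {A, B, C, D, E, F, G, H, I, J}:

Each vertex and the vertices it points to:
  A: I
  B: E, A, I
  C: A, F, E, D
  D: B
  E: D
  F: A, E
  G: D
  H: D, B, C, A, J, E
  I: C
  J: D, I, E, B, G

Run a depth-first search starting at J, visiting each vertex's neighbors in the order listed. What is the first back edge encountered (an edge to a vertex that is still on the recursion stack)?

E->D

DFS from J (visiting each vertex's neighbors in the order listed); mark gray on enter, black on exit:
J gray
  D gray
    B gray
      E gray
        E→D: D is gray → back edge
First back edge: E → D.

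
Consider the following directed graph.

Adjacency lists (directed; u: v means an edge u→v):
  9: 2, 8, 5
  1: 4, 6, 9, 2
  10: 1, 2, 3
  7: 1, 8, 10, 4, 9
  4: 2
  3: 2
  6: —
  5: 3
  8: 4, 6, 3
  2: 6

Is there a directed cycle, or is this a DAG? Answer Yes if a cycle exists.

DFS with white/gray/black marking, starting from 2:
2 gray
  6 gray
  6 black
2 black
9 gray
  9→2: 2 black — skip
  8 gray
    4 gray
      4→2: 2 black — skip
    4 black
    8→6: 6 black — skip
    3 gray
      3→2: 2 black — skip
    3 black
  8 black
  5 gray
    5→3: 3 black — skip
  5 black
9 black
1 gray
  1→4: 4 black — skip
  1→6: 6 black — skip
  1→9: 9 black — skip
  1→2: 2 black — skip
1 black
10 gray
  10→1: 1 black — skip
  10→2: 2 black — skip
  10→3: 3 black — skip
10 black
7 gray
  7→1: 1 black — skip
  7→8: 8 black — skip
  7→10: 10 black — skip
  7→4: 4 black — skip
  7→9: 9 black — skip
7 black
Every edge goes to a white or black vertex — no back edge, so the graph is acyclic.

No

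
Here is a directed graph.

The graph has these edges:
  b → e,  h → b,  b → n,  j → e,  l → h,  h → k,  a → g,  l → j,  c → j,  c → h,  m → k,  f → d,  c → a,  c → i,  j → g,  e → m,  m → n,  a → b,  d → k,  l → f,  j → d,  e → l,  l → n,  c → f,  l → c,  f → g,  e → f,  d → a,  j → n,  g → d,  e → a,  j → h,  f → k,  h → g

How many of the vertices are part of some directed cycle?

A vertex is on a directed cycle iff it belongs to a strongly connected component of size ≥ 2 (or has a self-loop).
The vertices on cycles are {a, b, c, d, e, f, g, h, j, l} — 10 in total.

10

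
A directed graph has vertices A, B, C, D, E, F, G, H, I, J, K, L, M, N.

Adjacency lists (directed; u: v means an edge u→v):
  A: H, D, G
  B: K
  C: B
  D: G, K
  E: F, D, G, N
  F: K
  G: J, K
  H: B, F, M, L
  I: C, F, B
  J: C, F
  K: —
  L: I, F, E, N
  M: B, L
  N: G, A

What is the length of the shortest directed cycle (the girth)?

4

For each vertex v, BFS finds the shortest path from v back to v.
The shortest such closed walk is N → A → H → L → N, length 4.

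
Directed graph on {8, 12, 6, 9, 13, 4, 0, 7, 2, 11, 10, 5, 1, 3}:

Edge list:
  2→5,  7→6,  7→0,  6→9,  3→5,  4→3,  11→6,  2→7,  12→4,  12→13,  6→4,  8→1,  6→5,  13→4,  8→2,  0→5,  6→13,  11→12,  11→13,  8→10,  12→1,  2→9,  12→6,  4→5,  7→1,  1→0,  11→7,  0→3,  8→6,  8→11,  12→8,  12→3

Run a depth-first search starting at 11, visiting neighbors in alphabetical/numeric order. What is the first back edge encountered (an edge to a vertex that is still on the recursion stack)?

DFS from 11 (visiting neighbors in alphabetical/numeric order); mark gray on enter, black on exit:
11 gray
  6 gray
    4 gray
      3 gray
        5 gray
        5 black
      3 black
      4→5: 5 black — skip
    4 black
    6→5: 5 black — skip
    9 gray
    9 black
    13 gray
      13→4: 4 black — skip
    13 black
  6 black
  7 gray
    0 gray
      0→3: 3 black — skip
      0→5: 5 black — skip
    0 black
    1 gray
      1→0: 0 black — skip
    1 black
    7→6: 6 black — skip
  7 black
  12 gray
    12→1: 1 black — skip
    12→3: 3 black — skip
    12→4: 4 black — skip
    12→6: 6 black — skip
    8 gray
      8→1: 1 black — skip
      2 gray
        2→5: 5 black — skip
        2→7: 7 black — skip
        2→9: 9 black — skip
      2 black
      8→6: 6 black — skip
      10 gray
      10 black
      8→11: 11 is gray → back edge
First back edge: 8 → 11.

8->11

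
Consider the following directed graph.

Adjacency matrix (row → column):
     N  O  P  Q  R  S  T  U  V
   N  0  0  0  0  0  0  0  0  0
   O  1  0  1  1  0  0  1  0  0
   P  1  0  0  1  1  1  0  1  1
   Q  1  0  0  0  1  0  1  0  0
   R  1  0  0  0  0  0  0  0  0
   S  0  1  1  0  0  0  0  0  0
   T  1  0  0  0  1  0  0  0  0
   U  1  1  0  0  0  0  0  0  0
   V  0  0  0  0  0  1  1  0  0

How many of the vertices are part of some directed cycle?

5

A vertex is on a directed cycle iff it belongs to a strongly connected component of size ≥ 2 (or has a self-loop).
The vertices on cycles are {O, P, S, U, V} — 5 in total.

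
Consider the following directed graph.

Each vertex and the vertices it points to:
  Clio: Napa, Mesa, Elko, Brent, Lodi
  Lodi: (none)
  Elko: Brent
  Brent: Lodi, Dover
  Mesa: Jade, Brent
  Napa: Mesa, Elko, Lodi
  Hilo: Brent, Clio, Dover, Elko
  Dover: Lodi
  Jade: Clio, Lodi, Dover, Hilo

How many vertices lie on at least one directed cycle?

5

A vertex is on a directed cycle iff it belongs to a strongly connected component of size ≥ 2 (or has a self-loop).
The vertices on cycles are {Clio, Hilo, Jade, Mesa, Napa} — 5 in total.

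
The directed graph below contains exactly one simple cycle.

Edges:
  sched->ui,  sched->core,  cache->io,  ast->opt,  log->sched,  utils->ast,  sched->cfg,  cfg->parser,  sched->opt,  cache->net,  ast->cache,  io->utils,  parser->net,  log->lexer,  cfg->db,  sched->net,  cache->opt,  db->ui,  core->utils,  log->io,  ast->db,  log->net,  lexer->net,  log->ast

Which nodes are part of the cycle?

io, ast, cache, utils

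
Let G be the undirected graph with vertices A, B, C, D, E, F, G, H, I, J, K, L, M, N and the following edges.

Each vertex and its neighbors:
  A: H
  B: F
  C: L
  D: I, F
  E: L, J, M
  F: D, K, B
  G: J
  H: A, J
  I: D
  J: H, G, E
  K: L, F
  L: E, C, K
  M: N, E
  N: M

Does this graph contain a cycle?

No

DFS, tracking each vertex's parent; an edge to a visited non-parent vertex closes a cycle.
Start from F:
visit F (parent –)
  visit D (parent F)
    visit I (parent D)
      I–D: parent, skip
    D–F: parent, skip
  visit K (parent F)
    visit L (parent K)
      visit E (parent L)
        E–L: parent, skip
        visit J (parent E)
          visit H (parent J)
            visit A (parent H)
              A–H: parent, skip
            H–J: parent, skip
          visit G (parent J)
            G–J: parent, skip
          J–E: parent, skip
        visit M (parent E)
          visit N (parent M)
            N–M: parent, skip
          M–E: parent, skip
      visit C (parent L)
        C–L: parent, skip
      L–K: parent, skip
    K–F: parent, skip
  visit B (parent F)
    B–F: parent, skip
No non-parent visited neighbor found — the graph is a forest.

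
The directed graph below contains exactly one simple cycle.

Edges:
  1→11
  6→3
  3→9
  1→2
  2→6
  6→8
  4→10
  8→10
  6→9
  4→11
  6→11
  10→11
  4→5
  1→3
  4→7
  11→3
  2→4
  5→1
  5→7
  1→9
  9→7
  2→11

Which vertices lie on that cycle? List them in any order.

1, 2, 4, 5

DFS with gray/black marking from 2:
2 gray
  4 gray
    7 gray
    7 black
    10 gray
      11 gray
        3 gray
          9 gray
            9→7: 7 black — skip
          9 black
        3 black
      11 black
    10 black
    4→11: 11 black — skip
    5 gray
      1 gray
        1→2: 2 is gray → back edge
Back edge closes the cycle 2 → 4 → 5 → 1 → 2; its vertices are {1, 2, 4, 5}.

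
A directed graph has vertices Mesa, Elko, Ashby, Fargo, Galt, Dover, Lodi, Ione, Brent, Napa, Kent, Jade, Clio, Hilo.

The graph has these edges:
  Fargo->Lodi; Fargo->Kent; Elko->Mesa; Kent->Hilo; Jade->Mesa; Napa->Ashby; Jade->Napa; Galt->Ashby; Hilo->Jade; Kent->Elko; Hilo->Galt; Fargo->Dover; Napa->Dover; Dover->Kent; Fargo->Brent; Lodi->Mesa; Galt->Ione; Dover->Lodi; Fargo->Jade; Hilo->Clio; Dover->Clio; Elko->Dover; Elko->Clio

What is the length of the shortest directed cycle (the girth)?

For each vertex v, BFS finds the shortest path from v back to v.
The shortest such closed walk is Kent → Elko → Dover → Kent, length 3.

3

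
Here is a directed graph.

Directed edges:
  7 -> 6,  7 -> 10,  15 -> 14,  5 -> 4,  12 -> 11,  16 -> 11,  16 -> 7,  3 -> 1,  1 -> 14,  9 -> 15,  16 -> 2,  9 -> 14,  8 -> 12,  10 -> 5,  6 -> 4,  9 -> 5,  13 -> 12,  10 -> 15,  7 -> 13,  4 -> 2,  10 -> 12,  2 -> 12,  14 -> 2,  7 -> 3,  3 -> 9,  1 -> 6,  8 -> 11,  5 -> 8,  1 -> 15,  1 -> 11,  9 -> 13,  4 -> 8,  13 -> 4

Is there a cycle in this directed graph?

DFS with white/gray/black marking, starting from 10:
10 gray
  5 gray
    8 gray
      11 gray
      11 black
      12 gray
        12→11: 11 black — skip
      12 black
    8 black
    4 gray
      2 gray
        2→12: 12 black — skip
      2 black
      4→8: 8 black — skip
    4 black
  5 black
  10→12: 12 black — skip
  15 gray
    14 gray
      14→2: 2 black — skip
    14 black
  15 black
10 black
1 gray
  1→14: 14 black — skip
  1→15: 15 black — skip
  6 gray
    6→4: 4 black — skip
  6 black
  1→11: 11 black — skip
1 black
3 gray
  9 gray
    9→14: 14 black — skip
    9→5: 5 black — skip
    9→15: 15 black — skip
    13 gray
      13→12: 12 black — skip
      13→4: 4 black — skip
    13 black
  9 black
  3→1: 1 black — skip
3 black
7 gray
  7→10: 10 black — skip
  7→13: 13 black — skip
  7→6: 6 black — skip
  7→3: 3 black — skip
7 black
16 gray
  16→2: 2 black — skip
  16→11: 11 black — skip
  16→7: 7 black — skip
16 black
Every edge goes to a white or black vertex — no back edge, so the graph is acyclic.

No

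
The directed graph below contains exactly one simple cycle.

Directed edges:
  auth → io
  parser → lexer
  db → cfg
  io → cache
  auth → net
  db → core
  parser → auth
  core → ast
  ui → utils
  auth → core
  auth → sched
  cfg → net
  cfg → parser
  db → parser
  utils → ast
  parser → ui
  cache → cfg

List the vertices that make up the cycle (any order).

io, cfg, auth, cache, parser

DFS with gray/black marking from parser:
parser gray
  auth gray
    sched gray
    sched black
    core gray
      ast gray
      ast black
    core black
    net gray
    net black
    io gray
      cache gray
        cfg gray
          cfg→net: net black — skip
          cfg→parser: parser is gray → back edge
Back edge closes the cycle parser → auth → io → cache → cfg → parser; its vertices are {io, cfg, auth, cache, parser}.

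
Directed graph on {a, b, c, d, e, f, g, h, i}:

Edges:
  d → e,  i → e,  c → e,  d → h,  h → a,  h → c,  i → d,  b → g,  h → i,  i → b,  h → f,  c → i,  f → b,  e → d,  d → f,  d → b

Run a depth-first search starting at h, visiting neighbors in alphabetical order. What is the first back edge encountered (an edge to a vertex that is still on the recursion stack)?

DFS from h (visiting neighbors in alphabetical order); mark gray on enter, black on exit:
h gray
  a gray
  a black
  c gray
    e gray
      d gray
        b gray
          g gray
          g black
        b black
        d→e: e is gray → back edge
First back edge: d → e.

d->e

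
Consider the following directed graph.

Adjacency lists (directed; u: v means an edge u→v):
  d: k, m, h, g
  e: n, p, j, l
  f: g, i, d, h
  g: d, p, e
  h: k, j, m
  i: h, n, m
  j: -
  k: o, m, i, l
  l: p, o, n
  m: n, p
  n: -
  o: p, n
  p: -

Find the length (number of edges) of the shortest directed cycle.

2

For each vertex v, BFS finds the shortest path from v back to v.
The shortest such closed walk is d → g → d, length 2.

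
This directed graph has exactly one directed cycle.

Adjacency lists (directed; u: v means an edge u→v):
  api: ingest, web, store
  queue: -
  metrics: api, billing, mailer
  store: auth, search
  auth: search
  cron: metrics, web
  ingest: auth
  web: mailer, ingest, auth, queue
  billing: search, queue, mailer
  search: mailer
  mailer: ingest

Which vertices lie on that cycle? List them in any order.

auth, ingest, mailer, search

DFS with gray/black marking from search:
search gray
  mailer gray
    ingest gray
      auth gray
        auth→search: search is gray → back edge
Back edge closes the cycle search → mailer → ingest → auth → search; its vertices are {auth, ingest, mailer, search}.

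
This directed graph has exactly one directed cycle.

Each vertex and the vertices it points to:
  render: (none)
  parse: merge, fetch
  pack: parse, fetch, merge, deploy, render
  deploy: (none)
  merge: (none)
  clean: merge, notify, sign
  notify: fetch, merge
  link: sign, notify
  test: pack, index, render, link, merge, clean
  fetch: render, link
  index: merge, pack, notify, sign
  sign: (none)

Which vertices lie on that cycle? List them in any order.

DFS with gray/black marking from fetch:
fetch gray
  render gray
  render black
  link gray
    sign gray
    sign black
    notify gray
      notify→fetch: fetch is gray → back edge
Back edge closes the cycle fetch → link → notify → fetch; its vertices are {link, fetch, notify}.

link, fetch, notify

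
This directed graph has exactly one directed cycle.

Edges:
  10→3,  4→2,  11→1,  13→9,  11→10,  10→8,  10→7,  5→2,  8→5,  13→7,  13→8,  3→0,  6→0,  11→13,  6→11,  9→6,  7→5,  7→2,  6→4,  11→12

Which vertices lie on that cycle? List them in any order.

6, 9, 11, 13

DFS with gray/black marking from 11:
11 gray
  12 gray
  12 black
  13 gray
    7 gray
      2 gray
      2 black
      5 gray
        5→2: 2 black — skip
      5 black
    7 black
    9 gray
      6 gray
        0 gray
        0 black
        4 gray
          4→2: 2 black — skip
        4 black
        6→11: 11 is gray → back edge
Back edge closes the cycle 11 → 13 → 9 → 6 → 11; its vertices are {6, 9, 11, 13}.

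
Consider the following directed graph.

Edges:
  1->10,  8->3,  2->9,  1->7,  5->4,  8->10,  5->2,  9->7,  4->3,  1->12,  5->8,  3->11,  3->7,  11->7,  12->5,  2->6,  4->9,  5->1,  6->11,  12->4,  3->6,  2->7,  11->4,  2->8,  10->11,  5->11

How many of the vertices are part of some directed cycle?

7

A vertex is on a directed cycle iff it belongs to a strongly connected component of size ≥ 2 (or has a self-loop).
The vertices on cycles are {1, 3, 4, 5, 6, 11, 12} — 7 in total.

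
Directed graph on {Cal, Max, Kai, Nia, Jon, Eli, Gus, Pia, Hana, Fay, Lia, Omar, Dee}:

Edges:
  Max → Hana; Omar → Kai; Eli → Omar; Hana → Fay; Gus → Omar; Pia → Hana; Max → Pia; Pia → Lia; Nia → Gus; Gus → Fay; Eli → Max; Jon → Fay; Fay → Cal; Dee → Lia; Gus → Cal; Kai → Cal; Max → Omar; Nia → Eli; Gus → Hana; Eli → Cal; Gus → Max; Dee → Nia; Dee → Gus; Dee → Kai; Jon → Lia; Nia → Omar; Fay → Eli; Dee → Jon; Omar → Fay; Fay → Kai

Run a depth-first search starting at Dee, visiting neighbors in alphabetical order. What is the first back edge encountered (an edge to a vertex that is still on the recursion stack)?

Hana->Fay

DFS from Dee (visiting neighbors in alphabetical order); mark gray on enter, black on exit:
Dee gray
  Gus gray
    Cal gray
    Cal black
    Fay gray
      Fay→Cal: Cal black — skip
      Eli gray
        Eli→Cal: Cal black — skip
        Max gray
          Hana gray
            Hana→Fay: Fay is gray → back edge
First back edge: Hana → Fay.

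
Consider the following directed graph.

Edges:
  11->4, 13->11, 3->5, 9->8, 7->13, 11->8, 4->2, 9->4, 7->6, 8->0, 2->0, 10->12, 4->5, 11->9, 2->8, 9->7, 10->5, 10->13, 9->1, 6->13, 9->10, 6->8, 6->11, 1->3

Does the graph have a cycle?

Yes

DFS with white/gray/black marking, starting from 11:
11 gray
  4 gray
    5 gray
    5 black
    2 gray
      0 gray
      0 black
      8 gray
        8→0: 0 black — skip
      8 black
    2 black
  4 black
  11→8: 8 black — skip
  9 gray
    9→4: 4 black — skip
    9→8: 8 black — skip
    7 gray
      6 gray
        13 gray
          13→11: 11 is gray → back edge
Back edge found, so a cycle exists: 11 → 9 → 7 → 6 → 13 → 11.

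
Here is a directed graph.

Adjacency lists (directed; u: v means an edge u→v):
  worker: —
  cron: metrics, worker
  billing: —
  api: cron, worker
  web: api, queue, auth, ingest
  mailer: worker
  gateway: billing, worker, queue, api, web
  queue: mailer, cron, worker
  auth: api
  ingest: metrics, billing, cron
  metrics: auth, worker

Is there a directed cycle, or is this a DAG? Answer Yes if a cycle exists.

Yes

DFS with white/gray/black marking, starting from worker:
worker gray
worker black
cron gray
  metrics gray
    auth gray
      api gray
        api→cron: cron is gray → back edge
Back edge found, so a cycle exists: cron → metrics → auth → api → cron.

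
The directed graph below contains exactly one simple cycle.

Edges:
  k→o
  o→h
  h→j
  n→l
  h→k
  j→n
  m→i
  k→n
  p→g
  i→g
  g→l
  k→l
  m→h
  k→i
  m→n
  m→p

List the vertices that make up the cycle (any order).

h, k, o

DFS with gray/black marking from h:
h gray
  k gray
    o gray
      o→h: h is gray → back edge
Back edge closes the cycle h → k → o → h; its vertices are {h, k, o}.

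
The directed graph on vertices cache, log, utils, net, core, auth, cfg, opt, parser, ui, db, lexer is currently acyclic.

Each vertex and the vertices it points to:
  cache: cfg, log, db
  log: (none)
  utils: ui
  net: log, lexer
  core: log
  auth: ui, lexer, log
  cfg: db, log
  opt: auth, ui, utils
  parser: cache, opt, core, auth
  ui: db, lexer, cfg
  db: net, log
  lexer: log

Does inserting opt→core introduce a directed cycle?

Adding opt→core creates a cycle iff core can already reach opt.
Explore from core: no path reaches opt. The graph stays acyclic.

No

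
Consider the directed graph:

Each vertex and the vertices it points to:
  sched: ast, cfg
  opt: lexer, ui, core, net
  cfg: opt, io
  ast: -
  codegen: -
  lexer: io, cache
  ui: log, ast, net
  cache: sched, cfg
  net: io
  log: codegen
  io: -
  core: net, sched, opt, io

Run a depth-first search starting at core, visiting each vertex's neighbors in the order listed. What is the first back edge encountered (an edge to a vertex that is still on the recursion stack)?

cache->sched

DFS from core (visiting each vertex's neighbors in the order listed); mark gray on enter, black on exit:
core gray
  net gray
    io gray
    io black
  net black
  sched gray
    ast gray
    ast black
    cfg gray
      opt gray
        lexer gray
          lexer→io: io black — skip
          cache gray
            cache→sched: sched is gray → back edge
First back edge: cache → sched.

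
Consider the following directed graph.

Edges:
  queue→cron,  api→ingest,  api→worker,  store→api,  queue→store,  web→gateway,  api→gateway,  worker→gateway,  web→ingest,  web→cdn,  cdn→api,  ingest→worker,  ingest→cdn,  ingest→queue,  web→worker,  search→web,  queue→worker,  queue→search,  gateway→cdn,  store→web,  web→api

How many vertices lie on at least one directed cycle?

9

A vertex is on a directed cycle iff it belongs to a strongly connected component of size ≥ 2 (or has a self-loop).
The vertices on cycles are {api, cdn, web, queue, store, ingest, search, worker, gateway} — 9 in total.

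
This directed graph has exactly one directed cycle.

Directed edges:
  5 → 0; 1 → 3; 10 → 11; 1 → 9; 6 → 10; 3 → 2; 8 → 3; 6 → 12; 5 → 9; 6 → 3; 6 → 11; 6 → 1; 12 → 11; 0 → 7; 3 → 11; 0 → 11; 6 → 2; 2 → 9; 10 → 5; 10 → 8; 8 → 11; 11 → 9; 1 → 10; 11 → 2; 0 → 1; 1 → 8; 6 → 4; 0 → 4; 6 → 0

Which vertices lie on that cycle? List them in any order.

0, 1, 5, 10

DFS with gray/black marking from 0:
0 gray
  7 gray
  7 black
  1 gray
    8 gray
      3 gray
        11 gray
          9 gray
          9 black
          2 gray
            2→9: 9 black — skip
          2 black
        11 black
        3→2: 2 black — skip
      3 black
      8→11: 11 black — skip
    8 black
    1→9: 9 black — skip
    1→3: 3 black — skip
    10 gray
      10→8: 8 black — skip
      5 gray
        5→9: 9 black — skip
        5→0: 0 is gray → back edge
Back edge closes the cycle 0 → 1 → 10 → 5 → 0; its vertices are {0, 1, 5, 10}.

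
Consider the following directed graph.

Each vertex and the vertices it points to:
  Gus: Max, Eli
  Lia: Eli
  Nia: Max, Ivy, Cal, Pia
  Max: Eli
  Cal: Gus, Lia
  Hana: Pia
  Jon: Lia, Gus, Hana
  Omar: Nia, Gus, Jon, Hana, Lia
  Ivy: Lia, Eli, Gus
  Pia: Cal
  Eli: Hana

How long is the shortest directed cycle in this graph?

For each vertex v, BFS finds the shortest path from v back to v.
The shortest such closed walk is Pia → Cal → Lia → Eli → Hana → Pia, length 5.

5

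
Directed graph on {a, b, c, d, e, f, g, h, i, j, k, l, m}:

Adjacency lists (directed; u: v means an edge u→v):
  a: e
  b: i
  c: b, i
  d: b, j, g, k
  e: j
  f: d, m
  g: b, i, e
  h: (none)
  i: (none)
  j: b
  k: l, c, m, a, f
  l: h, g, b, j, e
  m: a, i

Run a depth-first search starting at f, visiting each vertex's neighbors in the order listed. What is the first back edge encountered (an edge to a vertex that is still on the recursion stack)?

DFS from f (visiting each vertex's neighbors in the order listed); mark gray on enter, black on exit:
f gray
  d gray
    b gray
      i gray
      i black
    b black
    j gray
      j→b: b black — skip
    j black
    g gray
      g→b: b black — skip
      g→i: i black — skip
      e gray
        e→j: j black — skip
      e black
    g black
    k gray
      l gray
        h gray
        h black
        l→g: g black — skip
        l→b: b black — skip
        l→j: j black — skip
        l→e: e black — skip
      l black
      c gray
        c→b: b black — skip
        c→i: i black — skip
      c black
      m gray
        a gray
          a→e: e black — skip
        a black
        m→i: i black — skip
      m black
      k→a: a black — skip
      k→f: f is gray → back edge
First back edge: k → f.

k->f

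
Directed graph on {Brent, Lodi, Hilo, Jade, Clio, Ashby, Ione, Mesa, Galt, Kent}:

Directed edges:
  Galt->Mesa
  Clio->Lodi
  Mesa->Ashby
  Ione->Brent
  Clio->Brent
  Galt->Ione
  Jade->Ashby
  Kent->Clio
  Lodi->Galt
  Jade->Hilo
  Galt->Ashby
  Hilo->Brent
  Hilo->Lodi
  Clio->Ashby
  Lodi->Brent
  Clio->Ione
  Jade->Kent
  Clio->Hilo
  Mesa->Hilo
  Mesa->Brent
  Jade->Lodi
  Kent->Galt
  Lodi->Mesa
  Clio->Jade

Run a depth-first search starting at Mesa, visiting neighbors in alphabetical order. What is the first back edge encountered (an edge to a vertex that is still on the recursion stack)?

Galt→Mesa

DFS from Mesa (visiting neighbors in alphabetical order); mark gray on enter, black on exit:
Mesa gray
  Ashby gray
  Ashby black
  Brent gray
  Brent black
  Hilo gray
    Hilo→Brent: Brent black — skip
    Lodi gray
      Lodi→Brent: Brent black — skip
      Galt gray
        Galt→Ashby: Ashby black — skip
        Ione gray
          Ione→Brent: Brent black — skip
        Ione black
        Galt→Mesa: Mesa is gray → back edge
First back edge: Galt → Mesa.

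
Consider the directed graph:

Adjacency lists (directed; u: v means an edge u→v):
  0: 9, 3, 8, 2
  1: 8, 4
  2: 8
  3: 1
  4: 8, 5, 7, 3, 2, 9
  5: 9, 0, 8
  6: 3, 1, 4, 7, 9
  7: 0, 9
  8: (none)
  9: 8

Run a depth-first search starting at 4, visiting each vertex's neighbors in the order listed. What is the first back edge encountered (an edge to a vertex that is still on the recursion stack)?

1->4

DFS from 4 (visiting each vertex's neighbors in the order listed); mark gray on enter, black on exit:
4 gray
  8 gray
  8 black
  5 gray
    9 gray
      9→8: 8 black — skip
    9 black
    0 gray
      0→9: 9 black — skip
      3 gray
        1 gray
          1→8: 8 black — skip
          1→4: 4 is gray → back edge
First back edge: 1 → 4.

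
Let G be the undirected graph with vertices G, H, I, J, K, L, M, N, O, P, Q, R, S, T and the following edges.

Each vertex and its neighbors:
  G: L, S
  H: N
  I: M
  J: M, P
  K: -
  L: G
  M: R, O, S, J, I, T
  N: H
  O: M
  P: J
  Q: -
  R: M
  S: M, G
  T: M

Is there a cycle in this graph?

No

DFS, tracking each vertex's parent; an edge to a visited non-parent vertex closes a cycle.
Start from Q:
visit Q (parent –)
visit G (parent –)
  visit L (parent G)
    L–G: parent, skip
  visit S (parent G)
    visit M (parent S)
      visit R (parent M)
        R–M: parent, skip
      visit O (parent M)
        O–M: parent, skip
      M–S: parent, skip
      visit J (parent M)
        J–M: parent, skip
        visit P (parent J)
          P–J: parent, skip
      visit I (parent M)
        I–M: parent, skip
      visit T (parent M)
        T–M: parent, skip
    S–G: parent, skip
visit H (parent –)
  visit N (parent H)
    N–H: parent, skip
visit K (parent –)
No non-parent visited neighbor found — the graph is a forest.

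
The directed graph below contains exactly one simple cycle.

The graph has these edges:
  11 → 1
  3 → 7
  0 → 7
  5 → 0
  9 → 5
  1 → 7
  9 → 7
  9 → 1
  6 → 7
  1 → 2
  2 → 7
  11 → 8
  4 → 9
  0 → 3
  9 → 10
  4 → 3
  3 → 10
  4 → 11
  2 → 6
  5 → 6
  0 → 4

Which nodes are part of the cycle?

0, 4, 5, 9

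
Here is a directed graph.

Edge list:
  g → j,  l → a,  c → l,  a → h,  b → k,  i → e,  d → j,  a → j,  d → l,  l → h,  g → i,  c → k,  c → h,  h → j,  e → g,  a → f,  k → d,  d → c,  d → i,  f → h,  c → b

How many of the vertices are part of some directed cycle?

A vertex is on a directed cycle iff it belongs to a strongly connected component of size ≥ 2 (or has a self-loop).
The vertices on cycles are {b, c, d, e, g, i, k} — 7 in total.

7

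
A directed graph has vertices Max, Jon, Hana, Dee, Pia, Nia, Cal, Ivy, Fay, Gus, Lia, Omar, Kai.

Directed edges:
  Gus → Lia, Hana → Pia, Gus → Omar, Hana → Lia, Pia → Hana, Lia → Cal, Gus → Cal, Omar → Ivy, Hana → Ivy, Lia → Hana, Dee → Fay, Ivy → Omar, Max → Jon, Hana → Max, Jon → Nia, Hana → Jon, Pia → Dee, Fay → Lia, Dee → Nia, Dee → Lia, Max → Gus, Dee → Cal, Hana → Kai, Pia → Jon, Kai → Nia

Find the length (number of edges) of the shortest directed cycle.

2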